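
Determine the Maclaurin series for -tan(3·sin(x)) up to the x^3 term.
-17·x^3/2 - 3·x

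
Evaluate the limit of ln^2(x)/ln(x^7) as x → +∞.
This is an ∞/∞ indeterminate form as x → +∞.
Write ln(x^7) = 7·ln(x), reducing the quotient to ln(x)/7 → ∞.
Limit = ∞.

Final answer: ∞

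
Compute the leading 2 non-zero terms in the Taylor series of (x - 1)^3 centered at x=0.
3·x - 1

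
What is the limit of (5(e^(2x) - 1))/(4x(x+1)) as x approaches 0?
Both numerator and denominator → 0 as x → 0; this is a 0/0 indeterminate form.
Expand each to leading order near x = 0: numerator ~ 10·x, denominator ~ 4·x.
The limit of the ratio is 5/2.

Final answer: 5/2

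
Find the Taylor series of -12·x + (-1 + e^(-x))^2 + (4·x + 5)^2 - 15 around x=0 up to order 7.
-x^7/40 + 31·x^6/360 - x^5/4 + 7·x^4/12 - x^3 + 17·x^2 + 28·x + 10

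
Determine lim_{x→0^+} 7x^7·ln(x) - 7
The product is a 0·∞ indeterminate form at x → 0⁺.
Rewrite the product as 7·ln(x) / x^(-7) and apply L'Hôpital, or use the standard hierarchy x^(-7) ≫ |ln x| as x → 0⁺.
The indeterminate product → 0, so the limit = -7.

Final answer: -7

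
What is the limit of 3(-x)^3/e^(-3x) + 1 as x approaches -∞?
The quotient is an ∞/∞ indeterminate form as x → -∞.
Compare growth rates of the dominant terms (exponentials ≫ polynomials ≫ logarithms), or apply L'Hôpital's rule; the quotient → 0.
Adding the constant: 0 + 1 = 1. Limit = 1.

Final answer: 1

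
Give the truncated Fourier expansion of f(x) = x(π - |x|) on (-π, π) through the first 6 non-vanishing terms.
8·sin(x)/π + 8·sin(3·x)/(27·π) + 8·sin(5·x)/(125·π) + 8·sin(7·x)/(343·π) + 8·sin(9·x)/(729·π) + 8·sin(11·x)/(1331·π)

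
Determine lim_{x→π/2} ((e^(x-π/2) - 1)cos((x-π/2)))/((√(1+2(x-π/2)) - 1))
Both numerator and denominator → 0 as x → π/2; this is a 0/0 indeterminate form.
Expand each to leading order near x = π/2: numerator ~ (x - π/2), denominator ~ (x - π/2).
The limit of the ratio is 1.

Final answer: 1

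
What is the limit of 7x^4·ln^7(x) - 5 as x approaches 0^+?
The product is a 0·∞ indeterminate form at x → 0⁺.
Rewrite the product as 7·ln^7(x) / x^(-4) and apply L'Hôpital, or use the standard hierarchy x^(-4) ≫ |ln x|^7 as x → 0⁺.
The indeterminate product → 0, so the limit = -5.

Final answer: -5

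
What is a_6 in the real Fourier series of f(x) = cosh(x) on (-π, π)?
a_6 = (1/π) ∫_{-π}^{π} f(x)·cos(6x) dx.
Evaluate the integral (use parity and integration by parts as needed): a_6 = 2·sinh(π)/(37·π).

Final answer: 2·sinh(π)/(37·π)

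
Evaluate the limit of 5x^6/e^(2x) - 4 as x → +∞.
The quotient is an ∞/∞ indeterminate form as x → +∞.
The exponential denominator e^(2x) dominates the polynomial numerator (e^x ≫ x^6 as x → ∞), so the quotient → 0.
Adding the constant: 0 - 4 = -4. Limit = -4.

Final answer: -4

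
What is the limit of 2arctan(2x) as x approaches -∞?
Evaluate the dominant behaviour as x → -∞; each term tends to a finite value or vanishes.
Limit = -π.

Final answer: -π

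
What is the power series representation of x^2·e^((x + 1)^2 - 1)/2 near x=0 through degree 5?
5·x^5/3 + 3·x^4/2 + x^3 + x^2/2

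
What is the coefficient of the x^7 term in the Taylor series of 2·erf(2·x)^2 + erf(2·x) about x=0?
Expand to order 7: 2·erf(2·x)^2 + erf(2·x) = -128·x^7/(21·√(π)) + 7168·x^6/(45·π) + 32·x^5/(5·√(π)) - 256·x^4/(3·π) - 16·x^3/(3·√(π)) + 32·x^2/π + 4·x/√(π) + O(x^8).
The coefficient of x^7 is -128/(21·√(π)).

Final answer: -128/(21·√(π))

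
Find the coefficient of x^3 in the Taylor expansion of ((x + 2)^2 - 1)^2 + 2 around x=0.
Expand to order 3: ((x + 2)^2 - 1)^2 + 2 = 8·x^3 + 22·x^2 + 24·x + 11 + O(x^4).
The coefficient of x^3 is 8.

Final answer: 8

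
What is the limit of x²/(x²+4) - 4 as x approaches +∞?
Evaluate the dominant behaviour as x → +∞; each term tends to a finite value or vanishes.
Limit = -3.

Final answer: -3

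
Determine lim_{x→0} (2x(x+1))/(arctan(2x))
Both numerator and denominator → 0 as x → 0; this is a 0/0 indeterminate form.
Expand each to leading order near x = 0: numerator ~ 2·x, denominator ~ 2·x.
The limit of the ratio is 1.

Final answer: 1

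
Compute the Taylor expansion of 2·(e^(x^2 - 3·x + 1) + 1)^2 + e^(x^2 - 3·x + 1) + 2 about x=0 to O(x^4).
x^3·(2·(1 + e)^2·(-33·e^(2)/(1 + e)^2 - 15·e/(1 + e)) - 15·e/2) + x^2·(11·e/2 + 2·(1 + e)^2·(9·e^(2)/(1 + e)^2 + 11·e/(1 + e))) + x·(-12·e·(1 + e) - 3·e) + 2 + e + 2·(1 + e)^2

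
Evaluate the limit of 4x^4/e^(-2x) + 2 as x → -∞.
The quotient is an ∞/∞ indeterminate form as x → -∞.
Compare growth rates of the dominant terms (exponentials ≫ polynomials ≫ logarithms), or apply L'Hôpital's rule; the quotient → 0.
Adding the constant: 0 + 2 = 2. Limit = 2.

Final answer: 2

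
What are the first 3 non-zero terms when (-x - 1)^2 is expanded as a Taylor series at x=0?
x^2 + 2·x + 1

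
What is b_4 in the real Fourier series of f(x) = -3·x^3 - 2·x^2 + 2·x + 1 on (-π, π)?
b_4 = (1/π) ∫_{-π}^{π} f(x)·sin(4x) dx.
Evaluate the integral (use parity and integration by parts as needed): b_4 = -25/16 + 3·π^2/2.

Final answer: -25/16 + 3·π^2/2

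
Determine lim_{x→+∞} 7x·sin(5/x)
As x → +∞: let u = 5/x → 0⁺; then 7·x·sin(5/x) = 7·5·sin(u)/u → 7·5·1 = 35.
Limit = 35.

Final answer: 35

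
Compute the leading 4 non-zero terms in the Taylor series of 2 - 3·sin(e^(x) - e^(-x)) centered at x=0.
23·x^5/20 + 3·x^3 - 6·x + 2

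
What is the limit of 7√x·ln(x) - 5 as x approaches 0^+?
The product is a 0·∞ indeterminate form at x → 0⁺.
Rewrite the product as 7·ln(x) / x^(-1/2) and apply L'Hôpital, or use the standard hierarchy x^(-1/2) ≫ |ln x| as x → 0⁺.
The indeterminate product → 0, so the limit = -5.

Final answer: -5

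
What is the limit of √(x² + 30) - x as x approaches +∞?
This is an ∞ − ∞ indeterminate form.
Multiply and divide by the conjugate √(x²+30) + x; the x² terms cancel, leaving 30/(√(x²+30)+x) → 0.
Limit = 0.

Final answer: 0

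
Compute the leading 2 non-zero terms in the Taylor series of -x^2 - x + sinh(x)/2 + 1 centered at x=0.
1 - x/2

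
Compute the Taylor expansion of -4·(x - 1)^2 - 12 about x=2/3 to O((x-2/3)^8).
-112/9 + 8·(x - 2/3)/3 - 4·(x - 2/3)^2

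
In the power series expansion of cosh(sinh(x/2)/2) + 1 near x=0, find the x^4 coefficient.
Expand to order 4: cosh(sinh(x/2)/2) + 1 = 17·x^4/6144 + x^2/32 + 2 + O(x^5).
The coefficient of x^4 is 17/6144.

Final answer: 17/6144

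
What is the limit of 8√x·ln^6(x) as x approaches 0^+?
This is a 0·∞ indeterminate form at x → 0⁺.
Rewrite the product as 8·ln^6(x) / x^(-1/2) and apply L'Hôpital, or use the standard hierarchy x^(-1/2) ≫ |ln x|^6 as x → 0⁺.
The indeterminate product → 0, so the limit = 0.

Final answer: 0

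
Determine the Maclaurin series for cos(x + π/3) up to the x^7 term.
√(3)·x^7/10080 - x^6/1440 - √(3)·x^5/240 + x^4/48 + √(3)·x^3/12 - x^2/4 - √(3)·x/2 + 1/2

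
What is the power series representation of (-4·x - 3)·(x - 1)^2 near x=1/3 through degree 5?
-52/27 + 4·(x - 1/3) + (x - 1/3)^2 - 4·(x - 1/3)^3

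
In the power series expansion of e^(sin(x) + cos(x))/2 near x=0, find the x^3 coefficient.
Expand to order 3: e^(sin(x) + cos(x))/2 = -e·x^3/4 + e·x/2 + e/2 + O(x^4).
The coefficient of x^3 is -e/4.

Final answer: -e/4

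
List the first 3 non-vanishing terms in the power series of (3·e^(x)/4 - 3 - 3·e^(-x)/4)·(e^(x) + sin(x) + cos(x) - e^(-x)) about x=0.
6·x^2 - 15·x/2 - 3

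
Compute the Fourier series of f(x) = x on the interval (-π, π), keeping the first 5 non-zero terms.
2·sin(x) - sin(2·x) + 2·sin(3·x)/3 - sin(4·x)/2 + 2·sin(5·x)/5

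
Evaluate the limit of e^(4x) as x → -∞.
Evaluate the dominant behaviour as x → -∞; each term tends to a finite value or vanishes.
Limit = 0.

Final answer: 0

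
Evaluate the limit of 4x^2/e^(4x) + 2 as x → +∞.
The quotient is an ∞/∞ indeterminate form as x → +∞.
The exponential denominator e^(4x) dominates the polynomial numerator (e^x ≫ x^2 as x → ∞), so the quotient → 0.
Adding the constant: 0 + 2 = 2. Limit = 2.

Final answer: 2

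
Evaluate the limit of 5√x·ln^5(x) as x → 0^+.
This is a 0·∞ indeterminate form at x → 0⁺.
Rewrite the product as 5·ln^5(x) / x^(-1/2) and apply L'Hôpital, or use the standard hierarchy x^(-1/2) ≫ |ln x|^5 as x → 0⁺.
The indeterminate product → 0, so the limit = 0.

Final answer: 0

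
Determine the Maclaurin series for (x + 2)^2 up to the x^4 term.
x^2 + 4·x + 4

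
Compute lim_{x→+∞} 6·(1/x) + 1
Evaluate the dominant behaviour as x → +∞; each term tends to a finite value or vanishes.
Limit = 1.

Final answer: 1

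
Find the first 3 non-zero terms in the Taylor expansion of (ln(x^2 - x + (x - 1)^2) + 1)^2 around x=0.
4·x^2 - 6·x + 1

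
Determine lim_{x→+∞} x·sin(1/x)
As x → +∞: let u = 1/x → 0⁺; then x·sin(1/x) = 1·sin(u)/u → 1·1 = 1.
Limit = 1.

Final answer: 1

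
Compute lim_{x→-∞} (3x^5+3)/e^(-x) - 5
The quotient is an ∞/∞ indeterminate form as x → -∞.
Compare growth rates of the dominant terms (exponentials ≫ polynomials ≫ logarithms), or apply L'Hôpital's rule; the quotient → 0.
Adding the constant: 0 - 5 = -5. Limit = -5.

Final answer: -5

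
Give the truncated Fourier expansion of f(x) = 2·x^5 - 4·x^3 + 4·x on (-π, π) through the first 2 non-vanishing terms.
(-88·π^2 + 4·π^4 + 536)·sin(x) + (-2·π^4 - 25 + 14·π^2)·sin(2·x)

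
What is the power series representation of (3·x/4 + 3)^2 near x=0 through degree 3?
9·x^2/16 + 9·x/2 + 9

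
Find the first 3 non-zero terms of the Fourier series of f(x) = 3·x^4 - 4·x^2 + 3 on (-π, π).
(160 - 24·π^2)·cos(x) + (-13 + 6·π^2)·cos(2·x) - 4·π^2/3 + 3 + 3·π^4/5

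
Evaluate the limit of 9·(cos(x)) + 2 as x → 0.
Direct substitution at x = 0 gives 11.

Final answer: 11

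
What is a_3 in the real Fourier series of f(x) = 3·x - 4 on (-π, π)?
a_3 = (1/π) ∫_{-π}^{π} f(x)·cos(3x) dx.
Evaluate the integral (use parity and integration by parts as needed): a_3 = 0.

Final answer: 0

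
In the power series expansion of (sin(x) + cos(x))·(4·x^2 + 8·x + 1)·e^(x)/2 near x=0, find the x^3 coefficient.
Expand to order 3: (sin(x) + cos(x))·(4·x^2 + 8·x + 1)·e^(x)/2 = 8·x^3 + 21·x^2/2 + 5·x + 1/2 + O(x^4).
The coefficient of x^3 is 8.

Final answer: 8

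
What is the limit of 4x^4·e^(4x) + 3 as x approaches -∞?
The product is a 0·∞ indeterminate form at x → -∞.
Rewrite the product as 4x^4 / e^(-4x) (an ∞/∞ form) and apply L'Hôpital, or use the standard hierarchy e^(4|x|) ≫ |x^4| as x → -∞.
The indeterminate product → 0, so the limit = 3.

Final answer: 3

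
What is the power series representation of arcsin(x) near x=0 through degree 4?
x^3/6 + x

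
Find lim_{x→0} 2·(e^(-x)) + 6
Direct substitution at x = 0 gives 8.

Final answer: 8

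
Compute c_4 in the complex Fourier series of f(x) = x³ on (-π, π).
Compute the real Fourier coefficients first: a_4 = 0, b_4 = 3/16 - π^2/2.
Then c_4 = (a_4 − i·b_4)/2 = -3·i/32 + i·π^2/4.

Final answer: -3·i/32 + i·π^2/4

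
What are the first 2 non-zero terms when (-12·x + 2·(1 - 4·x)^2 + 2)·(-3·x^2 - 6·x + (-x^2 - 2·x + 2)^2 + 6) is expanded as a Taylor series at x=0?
40 - 336·x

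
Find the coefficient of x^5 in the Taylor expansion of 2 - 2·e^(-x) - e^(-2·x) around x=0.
Expand to order 5: 2 - 2·e^(-x) - e^(-2·x) = 17·x^5/60 - 3·x^4/4 + 5·x^3/3 - 3·x^2 + 4·x - 1 + O(x^6).
The coefficient of x^5 is 17/60.

Final answer: 17/60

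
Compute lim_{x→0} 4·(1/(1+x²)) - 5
Direct substitution at x = 0 gives -1.

Final answer: -1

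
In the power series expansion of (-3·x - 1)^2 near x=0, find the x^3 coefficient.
Expand to order 3: (-3·x - 1)^2 = 9·x^2 + 6·x + 1 + O(x^4).
The coefficient of x^3 is 0.

Final answer: 0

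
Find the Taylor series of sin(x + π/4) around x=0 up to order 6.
-√(2)·x^6/1440 + √(2)·x^5/240 + √(2)·x^4/48 - √(2)·x^3/12 - √(2)·x^2/4 + √(2)·x/2 + √(2)/2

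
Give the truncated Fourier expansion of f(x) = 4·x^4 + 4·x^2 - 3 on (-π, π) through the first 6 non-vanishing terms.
(176 - 32·π^2)·cos(x) + (-8 + 8·π^2)·cos(2·x) + (16/27 - 32·π^2/9)·cos(3·x) + (1/4 + 2·π^2)·cos(4·x) + (-32·π^2/25 - 208/625)·cos(5·x) - 3 + 4·π^2/3 + 4·π^4/5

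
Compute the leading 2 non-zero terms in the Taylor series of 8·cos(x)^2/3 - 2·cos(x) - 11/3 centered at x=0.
-5·x^2/3 - 3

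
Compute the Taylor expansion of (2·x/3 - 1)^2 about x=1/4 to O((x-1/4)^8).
25/36 - 10·(x - 1/4)/9 + 4·(x - 1/4)^2/9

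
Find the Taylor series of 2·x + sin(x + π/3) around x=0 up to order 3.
-x^3/12 - √(3)·x^2/4 + 5·x/2 + √(3)/2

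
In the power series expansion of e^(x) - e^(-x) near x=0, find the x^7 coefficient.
Expand to order 7: e^(x) - e^(-x) = x^7/2520 + x^5/60 + x^3/3 + 2·x + O(x^8).
The coefficient of x^7 is 1/2520.

Final answer: 1/2520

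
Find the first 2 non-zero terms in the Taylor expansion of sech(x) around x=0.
1 - x^2/2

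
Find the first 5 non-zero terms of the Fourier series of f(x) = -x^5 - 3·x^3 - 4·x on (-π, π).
(-212 - 2·π^4 + 34·π^2)·sin(x) + (-2·π^2 + 7 + π^4)·sin(2·x) + (-2·π^4/3 - 14·π^2/27 - 188/81)·sin(3·x) + (107/64 + 7·π^2/8 + π^4/2)·sin(4·x) + (-2·π^4/5 - 22·π^2/25 - 868/625)·sin(5·x)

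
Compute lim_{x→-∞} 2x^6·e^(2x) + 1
The product is a 0·∞ indeterminate form at x → -∞.
Rewrite the product as 2x^6 / e^(-2x) (an ∞/∞ form) and apply L'Hôpital, or use the standard hierarchy e^(2|x|) ≫ |x^6| as x → -∞.
The indeterminate product → 0, so the limit = 1.

Final answer: 1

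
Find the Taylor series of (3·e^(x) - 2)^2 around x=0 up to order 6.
47·x^6/60 + 23·x^5/10 + 11·x^4/2 + 10·x^3 + 12·x^2 + 6·x + 1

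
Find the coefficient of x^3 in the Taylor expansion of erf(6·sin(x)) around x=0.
Expand to order 3: erf(6·sin(x)) = -146·x^3/√(π) + 12·x/√(π) + O(x^4).
The coefficient of x^3 is -146/√(π).

Final answer: -146/√(π)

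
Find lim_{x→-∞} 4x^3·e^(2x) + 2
The product is a 0·∞ indeterminate form at x → -∞.
Rewrite the product as 4x^3 / e^(-2x) (an ∞/∞ form) and apply L'Hôpital, or use the standard hierarchy e^(2|x|) ≫ |x^3| as x → -∞.
The indeterminate product → 0, so the limit = 2.

Final answer: 2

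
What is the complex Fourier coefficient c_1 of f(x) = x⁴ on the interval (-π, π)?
Compute the real Fourier coefficients first: a_1 = 48 - 8·π^2, b_1 = 0.
Then c_1 = (a_1 − i·b_1)/2 = 24 - 4·π^2.

Final answer: 24 - 4·π^2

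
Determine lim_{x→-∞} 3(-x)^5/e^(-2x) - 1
The quotient is an ∞/∞ indeterminate form as x → -∞.
Compare growth rates of the dominant terms (exponentials ≫ polynomials ≫ logarithms), or apply L'Hôpital's rule; the quotient → 0.
Adding the constant: 0 - 1 = -1. Limit = -1.

Final answer: -1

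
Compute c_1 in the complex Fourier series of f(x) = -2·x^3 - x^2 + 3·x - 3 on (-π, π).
Compute the real Fourier coefficients first: a_1 = 4, b_1 = 30 - 4·π^2.
Then c_1 = (a_1 − i·b_1)/2 = 2 - 15·i + 2·i·π^2.

Final answer: 2 - 15·i + 2·i·π^2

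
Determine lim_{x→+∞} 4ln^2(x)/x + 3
The quotient is an ∞/∞ indeterminate form as x → +∞.
The polynomial denominator x dominates the logarithmic numerator (any positive power of x ≫ ln^2(x) as x → ∞), so the quotient → 0.
Adding the constant: 0 + 3 = 3. Limit = 3.

Final answer: 3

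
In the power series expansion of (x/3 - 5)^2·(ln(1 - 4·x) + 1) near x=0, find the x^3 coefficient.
Expand to order 3: (x/3 - 5)^2·(ln(1 - 4·x) + 1) = -4564·x^3/9 - 1679·x^2/9 - 310·x/3 + 25 + O(x^4).
The coefficient of x^3 is -4564/9.

Final answer: -4564/9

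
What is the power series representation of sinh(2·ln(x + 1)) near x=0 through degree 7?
4·x^7 - 7·x^6/2 + 3·x^5 - 5·x^4/2 + 2·x^3 - x^2 + 2·x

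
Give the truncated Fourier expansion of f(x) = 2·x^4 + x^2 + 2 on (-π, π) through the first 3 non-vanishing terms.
(92 - 16·π^2)·cos(x) + (-5 + 4·π^2)·cos(2·x) + 2 + π^2/3 + 2·π^4/5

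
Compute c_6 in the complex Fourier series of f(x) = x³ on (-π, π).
Compute the real Fourier coefficients first: a_6 = 0, b_6 = 1/18 - π^2/3.
Then c_6 = (a_6 − i·b_6)/2 = -i/36 + i·π^2/6.

Final answer: -i/36 + i·π^2/6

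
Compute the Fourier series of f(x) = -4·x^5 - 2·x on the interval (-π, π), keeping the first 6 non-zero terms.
(-964 - 8·π^4 + 160·π^2)·sin(x) + (-20·π^2 + 32 + 4·π^4)·sin(2·x) + (-8·π^4/3 - 428/81 + 160·π^2/27)·sin(3·x) + (-5·π^2/2 + 31/16 + 2·π^4)·sin(4·x) + (-8·π^4/5 - 692/625 + 32·π^2/25)·sin(5·x) + (-20·π^2/27 + 64/81 + 4·π^4/3)·sin(6·x)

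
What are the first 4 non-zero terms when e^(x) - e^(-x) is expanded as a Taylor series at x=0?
x^7/2520 + x^5/60 + x^3/3 + 2·x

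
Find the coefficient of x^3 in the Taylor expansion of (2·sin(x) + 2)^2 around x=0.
Expand to order 3: (2·sin(x) + 2)^2 = -4·x^3/3 + 4·x^2 + 8·x + 4 + O(x^4).
The coefficient of x^3 is -4/3.

Final answer: -4/3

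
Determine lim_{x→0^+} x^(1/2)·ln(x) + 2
The product is a 0·∞ indeterminate form at x → 0⁺.
Rewrite the product as ln(x) / x^(-1/2) and apply L'Hôpital, or use the standard hierarchy x^(-1/2) ≫ |ln x| as x → 0⁺.
The indeterminate product → 0, so the limit = 2.

Final answer: 2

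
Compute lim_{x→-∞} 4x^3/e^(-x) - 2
The quotient is an ∞/∞ indeterminate form as x → -∞.
Compare growth rates of the dominant terms (exponentials ≫ polynomials ≫ logarithms), or apply L'Hôpital's rule; the quotient → 0.
Adding the constant: 0 - 2 = -2. Limit = -2.

Final answer: -2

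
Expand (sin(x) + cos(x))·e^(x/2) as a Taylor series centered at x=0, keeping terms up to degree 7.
307·x^7/645120 + 161·x^6/46080 + x^5/1280 - 31·x^4/384 - 13·x^3/48 + x^2/8 + 3·x/2 + 1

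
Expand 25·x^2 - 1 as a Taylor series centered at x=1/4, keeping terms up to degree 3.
9/16 + 25·(x - 1/4)/2 + 25·(x - 1/4)^2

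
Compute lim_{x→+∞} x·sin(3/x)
As x → +∞: let u = 3/x → 0⁺; then x·sin(3/x) = 3·sin(u)/u → 3·1 = 3.
Limit = 3.

Final answer: 3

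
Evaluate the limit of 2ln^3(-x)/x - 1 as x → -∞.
The quotient is an ∞/∞ indeterminate form as x → -∞.
Compare growth rates of the dominant terms (exponentials ≫ polynomials ≫ logarithms), or apply L'Hôpital's rule; the quotient → 0.
Adding the constant: 0 - 1 = -1. Limit = -1.

Final answer: -1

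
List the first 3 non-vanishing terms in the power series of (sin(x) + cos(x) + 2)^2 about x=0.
-2·x^2 + 6·x + 9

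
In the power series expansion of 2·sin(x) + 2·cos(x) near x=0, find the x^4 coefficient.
Expand to order 4: 2·sin(x) + 2·cos(x) = x^4/12 - x^3/3 - x^2 + 2·x + 2 + O(x^5).
The coefficient of x^4 is 1/12.

Final answer: 1/12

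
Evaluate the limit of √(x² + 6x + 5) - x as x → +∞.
This is an ∞ − ∞ indeterminate form.
Multiply and divide by the conjugate √(x²+6x + 5) + x; the x² terms cancel, leaving (6x + 5)/(√(x²+6x + 5)+x) → 6/2 = 3.
Limit = 3.

Final answer: 3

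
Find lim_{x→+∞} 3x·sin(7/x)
As x → +∞: let u = 7/x → 0⁺; then 3·x·sin(7/x) = 3·7·sin(u)/u → 3·7·1 = 21.
Limit = 21.

Final answer: 21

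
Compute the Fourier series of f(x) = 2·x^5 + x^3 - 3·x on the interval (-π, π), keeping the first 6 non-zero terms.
(-78·π^2 + 4·π^4 + 462)·sin(x) + (-2·π^4 - 21/2 + 9·π^2)·sin(2·x) + (-62·π^2/27 - 38/81 + 4·π^4/3)·sin(3·x) + (-π^4 + 39/32 + 3·π^2/4)·sin(4·x) + (-6·π^2/25 - 714/625 + 4·π^4/5)·sin(5·x) + (-2·π^4/3 + π^2/27 + 161/162)·sin(6·x)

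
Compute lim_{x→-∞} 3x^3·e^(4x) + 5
The product is a 0·∞ indeterminate form at x → -∞.
Rewrite the product as 3x^3 / e^(-4x) (an ∞/∞ form) and apply L'Hôpital, or use the standard hierarchy e^(4|x|) ≫ |x^3| as x → -∞.
The indeterminate product → 0, so the limit = 5.

Final answer: 5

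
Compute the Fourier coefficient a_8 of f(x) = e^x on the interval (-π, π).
a_8 = (1/π) ∫_{-π}^{π} f(x)·cos(8x) dx.
Evaluate the integral (use parity and integration by parts as needed): a_8 = (-1 + e^(2·π))·e^(-π)/(65·π).

Final answer: (-1 + e^(2·π))·e^(-π)/(65·π)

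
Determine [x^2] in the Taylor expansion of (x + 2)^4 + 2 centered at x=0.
Expand to order 2: (x + 2)^4 + 2 = 24·x^2 + 32·x + 18 + O(x^3).
The coefficient of x^2 is 24.

Final answer: 24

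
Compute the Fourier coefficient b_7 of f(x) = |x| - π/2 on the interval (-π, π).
b_7 = (1/π) ∫_{-π}^{π} f(x)·sin(7x) dx.
Evaluate the integral (use parity and integration by parts as needed): b_7 = 0.

Final answer: 0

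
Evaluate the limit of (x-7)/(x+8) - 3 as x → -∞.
Evaluate the dominant behaviour as x → -∞; each term tends to a finite value or vanishes.
Limit = -2.

Final answer: -2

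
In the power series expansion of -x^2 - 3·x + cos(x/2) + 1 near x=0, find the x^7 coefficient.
Expand to order 7: -x^2 - 3·x + cos(x/2) + 1 = -x^6/46080 + x^4/384 - 9·x^2/8 - 3·x + 2 + O(x^8).
The coefficient of x^7 is 0.

Final answer: 0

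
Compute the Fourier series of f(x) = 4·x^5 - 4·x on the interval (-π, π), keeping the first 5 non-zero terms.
(-160·π^2 + 8·π^4 + 952)·sin(x) + (-4·π^4 - 26 + 20·π^2)·sin(2·x) + (-160·π^2/27 + 104/81 + 8·π^4/3)·sin(3·x) + (-2·π^4 + 17/16 + 5·π^2/2)·sin(4·x) + (-32·π^2/25 - 808/625 + 8·π^4/5)·sin(5·x)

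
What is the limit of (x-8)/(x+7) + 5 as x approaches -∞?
Evaluate the dominant behaviour as x → -∞; each term tends to a finite value or vanishes.
Limit = 6.

Final answer: 6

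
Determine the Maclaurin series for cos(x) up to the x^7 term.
-x^6/720 + x^4/24 - x^2/2 + 1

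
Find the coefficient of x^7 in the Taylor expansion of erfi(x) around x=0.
Expand to order 7: erfi(x) = x^7/(21·√(π)) + x^5/(5·√(π)) + 2·x^3/(3·√(π)) + 2·x/√(π) + O(x^8).
The coefficient of x^7 is 1/(21·√(π)).

Final answer: 1/(21·√(π))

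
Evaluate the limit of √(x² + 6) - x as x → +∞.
This is an ∞ − ∞ indeterminate form.
Multiply and divide by the conjugate √(x²+6) + x; the x² terms cancel, leaving 6/(√(x²+6)+x) → 0.
Limit = 0.

Final answer: 0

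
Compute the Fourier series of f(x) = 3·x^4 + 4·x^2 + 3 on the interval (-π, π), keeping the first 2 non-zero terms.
(128 - 24·π^2)·cos(x) + 3 + 4·π^2/3 + 3·π^4/5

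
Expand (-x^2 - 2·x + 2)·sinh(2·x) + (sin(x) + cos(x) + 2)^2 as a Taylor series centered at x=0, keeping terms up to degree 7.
-61·x^7/252 - 97·x^6/180 - x^5/2 - 5·x^4/2 - 4·x^3/3 - 6·x^2 + 10·x + 9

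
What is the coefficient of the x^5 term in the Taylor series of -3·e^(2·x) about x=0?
Expand to order 5: -3·e^(2·x) = -4·x^5/5 - 2·x^4 - 4·x^3 - 6·x^2 - 6·x - 3 + O(x^6).
The coefficient of x^5 is -4/5.

Final answer: -4/5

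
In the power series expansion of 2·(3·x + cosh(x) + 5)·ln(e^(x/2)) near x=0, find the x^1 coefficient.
Expand to order 1: 2·(3·x + cosh(x) + 5)·ln(e^(x/2)) = 6·x + O(x^2).
The coefficient of x^1 is 6.

Final answer: 6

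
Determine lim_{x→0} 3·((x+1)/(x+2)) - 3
Direct substitution at x = 0 gives -3/2.

Final answer: -3/2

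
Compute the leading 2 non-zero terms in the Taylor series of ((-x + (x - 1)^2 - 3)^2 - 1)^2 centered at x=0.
72·x + 9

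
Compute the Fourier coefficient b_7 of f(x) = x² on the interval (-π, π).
b_7 = (1/π) ∫_{-π}^{π} f(x)·sin(7x) dx.
Evaluate the integral (use parity and integration by parts as needed): b_7 = 0.

Final answer: 0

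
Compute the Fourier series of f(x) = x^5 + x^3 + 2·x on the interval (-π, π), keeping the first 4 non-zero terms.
(-38·π^2 + 2·π^4 + 232)·sin(x) + (-π^4 - 8 + 4·π^2)·sin(2·x) + (-22·π^2/27 + 152/81 + 2·π^4/3)·sin(3·x) + (-π^4/2 - 67/64 + π^2/8)·sin(4·x)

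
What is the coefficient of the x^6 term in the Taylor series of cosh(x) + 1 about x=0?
Expand to order 6: cosh(x) + 1 = x^6/720 + x^4/24 + x^2/2 + 2 + O(x^7).
The coefficient of x^6 is 1/720.

Final answer: 1/720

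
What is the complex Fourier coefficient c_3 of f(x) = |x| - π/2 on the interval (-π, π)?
Compute the real Fourier coefficients first: a_3 = -4/(9·π), b_3 = 0.
Then c_3 = (a_3 − i·b_3)/2 = -2/(9·π).

Final answer: -2/(9·π)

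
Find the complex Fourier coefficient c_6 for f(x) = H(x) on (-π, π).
Compute the real Fourier coefficients first: a_6 = 0, b_6 = 0.
Then c_6 = (a_6 − i·b_6)/2 = 0.

Final answer: 0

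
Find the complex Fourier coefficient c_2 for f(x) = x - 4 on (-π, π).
Compute the real Fourier coefficients first: a_2 = 0, b_2 = -1.
Then c_2 = (a_2 − i·b_2)/2 = i/2.

Final answer: i/2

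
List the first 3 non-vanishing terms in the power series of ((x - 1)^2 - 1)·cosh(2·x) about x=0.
-4·x^3 + x^2 - 2·x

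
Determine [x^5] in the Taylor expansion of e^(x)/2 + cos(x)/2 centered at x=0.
Expand to order 5: e^(x)/2 + cos(x)/2 = x^5/240 + x^4/24 + x^3/12 + x/2 + 1 + O(x^6).
The coefficient of x^5 is 1/240.

Final answer: 1/240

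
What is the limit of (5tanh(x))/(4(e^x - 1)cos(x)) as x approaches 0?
Both numerator and denominator → 0 as x → 0; this is a 0/0 indeterminate form.
Expand each to leading order near x = 0: numerator ~ 5·x, denominator ~ 4·x.
The limit of the ratio is 5/4.

Final answer: 5/4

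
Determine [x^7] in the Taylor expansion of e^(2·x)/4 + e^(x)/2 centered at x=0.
Expand to order 7: e^(2·x)/4 + e^(x)/2 = 13·x^7/2016 + 11·x^6/480 + 17·x^5/240 + 3·x^4/16 + 5·x^3/12 + 3·x^2/4 + x + 3/4 + O(x^8).
The coefficient of x^7 is 13/2016.

Final answer: 13/2016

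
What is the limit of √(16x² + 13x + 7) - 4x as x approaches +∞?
As x → +∞: multiply by the conjugate to get (13x+7)/(√(16x²+13x+7)+4x); the denominator ~ 8x, so the limit is 13/8.
Limit = 13/8.

Final answer: 13/8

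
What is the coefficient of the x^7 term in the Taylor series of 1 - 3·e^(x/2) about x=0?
Expand to order 7: 1 - 3·e^(x/2) = -x^7/215040 - x^6/15360 - x^5/1280 - x^4/128 - x^3/16 - 3·x^2/8 - 3·x/2 - 2 + O(x^8).
The coefficient of x^7 is -1/215040.

Final answer: -1/215040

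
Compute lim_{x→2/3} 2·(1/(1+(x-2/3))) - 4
Direct substitution at x = 2/3 gives -2.

Final answer: -2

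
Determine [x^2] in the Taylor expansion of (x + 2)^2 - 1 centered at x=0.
Expand to order 2: (x + 2)^2 - 1 = x^2 + 4·x + 3 + O(x^3).
The coefficient of x^2 is 1.

Final answer: 1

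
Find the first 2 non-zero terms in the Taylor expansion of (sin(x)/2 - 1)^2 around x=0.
1 - x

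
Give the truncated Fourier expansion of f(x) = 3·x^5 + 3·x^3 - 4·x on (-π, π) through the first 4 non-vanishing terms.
(-114·π^2 + 6·π^4 + 676)·sin(x) + (-3·π^4 - 14 + 12·π^2)·sin(2·x) + (-22·π^2/9 - 28/27 + 2·π^4)·sin(3·x) + (-3·π^4/2 + 119/64 + 3·π^2/8)·sin(4·x)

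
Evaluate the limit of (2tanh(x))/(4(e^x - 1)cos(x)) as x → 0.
Both numerator and denominator → 0 as x → 0; this is a 0/0 indeterminate form.
Expand each to leading order near x = 0: numerator ~ 2·x, denominator ~ 4·x.
The limit of the ratio is 1/2.

Final answer: 1/2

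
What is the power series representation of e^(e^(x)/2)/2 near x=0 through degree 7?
3433·x^7·e^(1/2)/430080 + 171·x^6·e^(1/2)/10240 + 257·x^5·e^(1/2)/7680 + 49·x^4·e^(1/2)/768 + 11·x^3·e^(1/2)/96 + 3·x^2·e^(1/2)/16 + x·e^(1/2)/4 + e^(1/2)/2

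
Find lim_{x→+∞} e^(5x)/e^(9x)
This is an ∞/∞ indeterminate form as x → +∞.
Rewrite e^(5x)/e^(9x) = e^((5−9)x) = e^(-4x); the exponent coefficient is -4 < 0 so e^(-4x) → 0.
Limit = 0.

Final answer: 0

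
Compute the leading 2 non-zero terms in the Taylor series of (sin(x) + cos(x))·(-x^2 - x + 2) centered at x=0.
x + 2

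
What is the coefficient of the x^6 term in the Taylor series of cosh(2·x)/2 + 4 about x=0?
Expand to order 6: cosh(2·x)/2 + 4 = 2·x^6/45 + x^4/3 + x^2 + 9/2 + O(x^7).
The coefficient of x^6 is 2/45.

Final answer: 2/45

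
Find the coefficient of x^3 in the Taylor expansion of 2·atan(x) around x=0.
Expand to order 3: 2·atan(x) = -2·x^3/3 + 2·x + O(x^4).
The coefficient of x^3 is -2/3.

Final answer: -2/3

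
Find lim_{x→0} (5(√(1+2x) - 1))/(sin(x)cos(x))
Both numerator and denominator → 0 as x → 0; this is a 0/0 indeterminate form.
Expand each to leading order near x = 0: numerator ~ 5·x, denominator ~ x.
The limit of the ratio is 5.

Final answer: 5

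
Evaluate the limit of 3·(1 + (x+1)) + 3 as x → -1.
Direct substitution at x = -1 gives 6.

Final answer: 6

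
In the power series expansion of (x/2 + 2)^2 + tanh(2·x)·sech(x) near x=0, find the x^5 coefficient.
Expand to order 5: (x/2 + 2)^2 + tanh(2·x)·sech(x) = 361·x^5/60 - 11·x^3/3 + x^2/4 + 4·x + 4 + O(x^6).
The coefficient of x^5 is 361/60.

Final answer: 361/60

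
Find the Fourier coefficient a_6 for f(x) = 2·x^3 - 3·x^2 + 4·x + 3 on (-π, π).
a_6 = (1/π) ∫_{-π}^{π} f(x)·cos(6x) dx.
Evaluate the integral (use parity and integration by parts as needed): a_6 = -1/3.

Final answer: -1/3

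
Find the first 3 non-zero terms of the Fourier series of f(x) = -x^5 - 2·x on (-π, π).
(-244 - 2·π^4 + 40·π^2)·sin(x) + (-5·π^2 + 19/2 + π^4)·sin(2·x) + (-2·π^4/3 - 188/81 + 40·π^2/27)·sin(3·x)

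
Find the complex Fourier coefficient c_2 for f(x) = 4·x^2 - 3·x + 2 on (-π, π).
Compute the real Fourier coefficients first: a_2 = 4, b_2 = 3.
Then c_2 = (a_2 − i·b_2)/2 = 2 - 3·i/2.

Final answer: 2 - 3·i/2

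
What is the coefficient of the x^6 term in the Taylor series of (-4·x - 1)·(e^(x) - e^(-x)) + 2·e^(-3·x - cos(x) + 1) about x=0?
Expand to order 6: (-4·x - 1)·(e^(x) - e^(-x)) + 2·e^(-3·x - cos(x) + 1) = 2191·x^6/360 - 136·x^5/15 + 121·x^4/12 - 37·x^3/3 + 2·x^2 - 8·x + 2 + O(x^7).
The coefficient of x^6 is 2191/360.

Final answer: 2191/360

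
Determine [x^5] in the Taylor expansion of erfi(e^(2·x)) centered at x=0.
Expand to order 5: erfi(e^(2·x)) = 3656·e·x^5/(15·√(π)) + 284·e·x^4/(3·√(π)) + 104·e·x^3/(3·√(π)) + 12·e·x^2/√(π) + 4·e·x/√(π) + erfi(1) + O(x^6).
The coefficient of x^5 is 3656·e/(15·√(π)).

Final answer: 3656·e/(15·√(π))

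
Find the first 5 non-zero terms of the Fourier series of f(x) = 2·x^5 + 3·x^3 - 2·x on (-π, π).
(-74·π^2 + 4·π^4 + 440)·sin(x) + (-2·π^4 - 17/2 + 7·π^2)·sin(2·x) + (-26·π^2/27 - 56/81 + 4·π^4/3)·sin(3·x) + (-π^4 - π^2/4 + 35/32)·sin(4·x) + (-584/625 + 14·π^2/25 + 4·π^4/5)·sin(5·x)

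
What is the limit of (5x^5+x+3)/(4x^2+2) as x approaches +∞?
This is an ∞/∞ indeterminate form as x → +∞.
Divide numerator and denominator by x^5 and let the lower-order terms vanish; the numerator's degree 5 exceeds the denominator's degree 2, so the quotient diverges.
Limit = ∞.

Final answer: ∞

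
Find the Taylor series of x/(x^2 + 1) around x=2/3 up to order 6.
6/13 + 45·(x - 2/3)/169 - 1242·(x - 2/3)^2/2197 + 9639·(x - 2/3)^3/28561 + 29646·(x - 2/3)^4/371293 - 1483515·(x - 2/3)^5/4826809 + 14333598·(x - 2/3)^6/62748517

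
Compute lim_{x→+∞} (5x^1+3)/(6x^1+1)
This is an ∞/∞ indeterminate form as x → +∞.
Divide numerator and denominator by x and let the lower-order terms vanish; the leading terms give 5/6.
Limit = 5/6.

Final answer: 5/6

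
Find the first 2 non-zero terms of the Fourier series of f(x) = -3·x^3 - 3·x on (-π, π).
(30 - 6·π^2)·sin(x) + (-3/2 + 3·π^2)·sin(2·x)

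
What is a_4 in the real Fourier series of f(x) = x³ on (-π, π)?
a_4 = (1/π) ∫_{-π}^{π} f(x)·cos(4x) dx.
Evaluate the integral (use parity and integration by parts as needed): a_4 = 0.

Final answer: 0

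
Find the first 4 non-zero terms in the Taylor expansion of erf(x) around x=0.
-x^7/(21·√(π)) + x^5/(5·√(π)) - 2·x^3/(3·√(π)) + 2·x/√(π)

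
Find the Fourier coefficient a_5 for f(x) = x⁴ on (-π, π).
a_5 = (1/π) ∫_{-π}^{π} f(x)·cos(5x) dx.
Evaluate the integral (use parity and integration by parts as needed): a_5 = 48/625 - 8·π^2/25.

Final answer: 48/625 - 8·π^2/25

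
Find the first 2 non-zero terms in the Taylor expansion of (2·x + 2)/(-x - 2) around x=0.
-x/2 - 1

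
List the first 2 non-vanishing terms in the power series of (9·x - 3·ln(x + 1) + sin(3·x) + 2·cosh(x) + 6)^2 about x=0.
144·x + 64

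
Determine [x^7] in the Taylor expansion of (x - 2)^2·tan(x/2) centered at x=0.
Expand to order 7: (x - 2)^2·tan(x/2) = 59·x^7/10080 - x^6/60 + 7·x^5/120 - x^4/6 + 2·x^3/3 - 2·x^2 + 2·x + O(x^8).
The coefficient of x^7 is 59/10080.

Final answer: 59/10080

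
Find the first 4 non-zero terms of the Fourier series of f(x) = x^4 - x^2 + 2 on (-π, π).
(52 - 8·π^2)·cos(x) + (-4 + 2·π^2)·cos(2·x) + (28/27 - 8·π^2/9)·cos(3·x) - π^2/3 + 2 + π^4/5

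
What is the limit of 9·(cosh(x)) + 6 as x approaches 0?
Direct substitution at x = 0 gives 15.

Final answer: 15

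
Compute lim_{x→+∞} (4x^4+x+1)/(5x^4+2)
This is an ∞/∞ indeterminate form as x → +∞.
Divide numerator and denominator by x^4 and let the lower-order terms vanish; the leading terms give 4/5.
Limit = 4/5.

Final answer: 4/5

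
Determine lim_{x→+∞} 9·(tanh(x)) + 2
Evaluate the dominant behaviour as x → +∞; each term tends to a finite value or vanishes.
Limit = 11.

Final answer: 11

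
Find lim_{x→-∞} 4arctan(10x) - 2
Evaluate the dominant behaviour as x → -∞; each term tends to a finite value or vanishes.
Limit = -2·π - 2.

Final answer: -2·π - 2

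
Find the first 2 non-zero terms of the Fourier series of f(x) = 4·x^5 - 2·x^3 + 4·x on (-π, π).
(-164·π^2 + 8·π^4 + 992)·sin(x) + (-4·π^4 - 37 + 22·π^2)·sin(2·x)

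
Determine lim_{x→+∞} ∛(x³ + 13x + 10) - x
This is an ∞ − ∞ indeterminate form.
Multiply by (A² + AB + B²)/(A² + AB + B²) where A = ∛(x³+13x + 10), B = x to use A³ − B³ = (A−B)(A²+AB+B²); the x³ terms cancel, leaving (13x + 10)/(A²+AB+B²) with denominator ~ 3x², so the limit is 0.
Limit = 0.

Final answer: 0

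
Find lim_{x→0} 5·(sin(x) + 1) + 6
Direct substitution at x = 0 gives 11.

Final answer: 11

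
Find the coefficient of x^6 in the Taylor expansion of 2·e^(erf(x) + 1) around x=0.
Expand to order 6: 2·e^(erf(x) + 1) = x^6·(-16·e/(9·π^2) + 8·e/(45·π^3) + 56·e/(45·π)) + x^5·(-8·e/(3·π^(3/2)) + 8·e/(15·π^(5/2)) + 2·e/(5·√(π))) + x^4·(-8·e/(3·π) + 4·e/(3·π^2)) + x^3·(-4·e/(3·√(π)) + 8·e/(3·π^(3/2))) + 4·e·x^2/π + 4·e·x/√(π) + 2·e + O(x^7).
The coefficient of x^6 is -16·e/(9·π^2) + 8·e/(45·π^3) + 56·e/(45·π).

Final answer: -16·e/(9·π^2) + 8·e/(45·π^3) + 56·e/(45·π)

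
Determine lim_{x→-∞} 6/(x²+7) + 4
Evaluate the dominant behaviour as x → -∞; each term tends to a finite value or vanishes.
Limit = 4.

Final answer: 4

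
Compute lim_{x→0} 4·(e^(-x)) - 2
Direct substitution at x = 0 gives 2.

Final answer: 2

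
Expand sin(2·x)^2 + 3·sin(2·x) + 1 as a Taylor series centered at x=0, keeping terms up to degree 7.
-8·x^7/105 + 128·x^6/45 + 4·x^5/5 - 16·x^4/3 - 4·x^3 + 4·x^2 + 6·x + 1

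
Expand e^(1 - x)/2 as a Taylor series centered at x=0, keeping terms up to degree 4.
e·x^4/48 - e·x^3/12 + e·x^2/4 - e·x/2 + e/2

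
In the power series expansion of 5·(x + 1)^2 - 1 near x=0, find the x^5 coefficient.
Expand to order 5: 5·(x + 1)^2 - 1 = 5·x^2 + 10·x + 4 + O(x^6).
The coefficient of x^5 is 0.

Final answer: 0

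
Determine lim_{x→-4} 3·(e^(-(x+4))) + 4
Direct substitution at x = -4 gives 7.

Final answer: 7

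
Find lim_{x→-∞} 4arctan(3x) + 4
Evaluate the dominant behaviour as x → -∞; each term tends to a finite value or vanishes.
Limit = 4 - 2·π.

Final answer: 4 - 2·π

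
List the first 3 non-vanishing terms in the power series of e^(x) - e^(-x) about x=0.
x^5/60 + x^3/3 + 2·x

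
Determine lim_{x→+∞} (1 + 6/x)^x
As x → +∞: this is the defining limit (1 + 6/x)^x → e^6.
Limit = e^(6).

Final answer: e^(6)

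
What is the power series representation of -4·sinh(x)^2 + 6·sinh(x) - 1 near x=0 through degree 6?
-8·x^6/45 + x^5/20 - 4·x^4/3 + x^3 - 4·x^2 + 6·x - 1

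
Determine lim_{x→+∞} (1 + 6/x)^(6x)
As x → +∞: write (1 + 6/x)^(6x) = ((1 + 6/x)^x)^6 → (e^6)^6 = e^36.
Limit = e^(36).

Final answer: e^(36)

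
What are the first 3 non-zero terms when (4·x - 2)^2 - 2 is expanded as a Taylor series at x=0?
16·x^2 - 16·x + 2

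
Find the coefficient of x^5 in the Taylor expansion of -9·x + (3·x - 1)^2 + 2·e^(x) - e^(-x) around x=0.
Expand to order 5: -9·x + (3·x - 1)^2 + 2·e^(x) - e^(-x) = x^5/40 + x^4/24 + x^3/2 + 19·x^2/2 - 12·x + 2 + O(x^6).
The coefficient of x^5 is 1/40.

Final answer: 1/40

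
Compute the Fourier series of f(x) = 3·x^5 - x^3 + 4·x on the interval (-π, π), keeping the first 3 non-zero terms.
(-122·π^2 + 6·π^4 + 740)·sin(x) + (-3·π^4 - 28 + 16·π^2)·sin(2·x) + (-46·π^2/9 + 164/27 + 2·π^4)·sin(3·x)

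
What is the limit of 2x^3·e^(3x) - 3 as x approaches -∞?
The product is a 0·∞ indeterminate form at x → -∞.
Rewrite the product as 2x^3 / e^(-3x) (an ∞/∞ form) and apply L'Hôpital, or use the standard hierarchy e^(3|x|) ≫ |x^3| as x → -∞.
The indeterminate product → 0, so the limit = -3.

Final answer: -3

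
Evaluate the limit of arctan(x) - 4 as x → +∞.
Evaluate the dominant behaviour as x → +∞; each term tends to a finite value or vanishes.
Limit = -4 + π/2.

Final answer: -4 + π/2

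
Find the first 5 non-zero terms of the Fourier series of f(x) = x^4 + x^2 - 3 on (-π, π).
(44 - 8·π^2)·cos(x) + (-2 + 2·π^2)·cos(2·x) + (4/27 - 8·π^2/9)·cos(3·x) + (1/16 + π^2/2)·cos(4·x) - 3 + π^2/3 + π^4/5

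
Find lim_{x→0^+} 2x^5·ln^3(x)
This is a 0·∞ indeterminate form at x → 0⁺.
Rewrite the product as 2·ln^3(x) / x^(-5) and apply L'Hôpital, or use the standard hierarchy x^(-5) ≫ |ln x|^3 as x → 0⁺.
The indeterminate product → 0, so the limit = 0.

Final answer: 0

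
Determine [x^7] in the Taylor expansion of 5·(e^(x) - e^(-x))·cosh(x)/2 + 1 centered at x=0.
Expand to order 7: 5·(e^(x) - e^(-x))·cosh(x)/2 + 1 = 4·x^7/63 + 2·x^5/3 + 10·x^3/3 + 5·x + 1 + O(x^8).
The coefficient of x^7 is 4/63.

Final answer: 4/63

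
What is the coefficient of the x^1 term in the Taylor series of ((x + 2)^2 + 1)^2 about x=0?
Expand to order 1: ((x + 2)^2 + 1)^2 = 40·x + 25 + O(x^2).
The coefficient of x^1 is 40.

Final answer: 40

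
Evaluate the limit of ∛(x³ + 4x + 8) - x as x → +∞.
This is an ∞ − ∞ indeterminate form.
Multiply by (A² + AB + B²)/(A² + AB + B²) where A = ∛(x³+4x + 8), B = x to use A³ − B³ = (A−B)(A²+AB+B²); the x³ terms cancel, leaving (4x + 8)/(A²+AB+B²) with denominator ~ 3x², so the limit is 0.
Limit = 0.

Final answer: 0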